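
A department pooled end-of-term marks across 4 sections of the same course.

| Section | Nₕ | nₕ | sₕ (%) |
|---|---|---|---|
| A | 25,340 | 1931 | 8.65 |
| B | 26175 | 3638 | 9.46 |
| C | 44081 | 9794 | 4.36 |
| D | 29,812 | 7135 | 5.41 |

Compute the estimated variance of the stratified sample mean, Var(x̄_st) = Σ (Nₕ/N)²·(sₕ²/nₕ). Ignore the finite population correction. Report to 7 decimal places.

N = 125408. Term for each stratum: Wₕ²sₕ²/nₕ.
Var(x̄_st) = 0.0015820226 + 0.0010716241 + 0.0002398089 + 0.0002318101 = 0.0031252656 → 0.0031253.

0.0031253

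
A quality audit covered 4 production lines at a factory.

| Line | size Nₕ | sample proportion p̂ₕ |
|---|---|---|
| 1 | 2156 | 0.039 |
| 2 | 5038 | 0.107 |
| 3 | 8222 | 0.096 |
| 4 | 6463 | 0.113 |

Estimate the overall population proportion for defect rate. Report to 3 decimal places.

0.098

N = 2156 + 5038 + 8222 + 6463 = 21879.
Overall proportion = Σ (Nₕ/N)·p̂ₕ.
Σ Nₕp̂ₕ = 84.084 + 539.066 + 789.312 + 730.319 = 2142.781.
2142.781 / 21879 = 0.09794... → 0.098.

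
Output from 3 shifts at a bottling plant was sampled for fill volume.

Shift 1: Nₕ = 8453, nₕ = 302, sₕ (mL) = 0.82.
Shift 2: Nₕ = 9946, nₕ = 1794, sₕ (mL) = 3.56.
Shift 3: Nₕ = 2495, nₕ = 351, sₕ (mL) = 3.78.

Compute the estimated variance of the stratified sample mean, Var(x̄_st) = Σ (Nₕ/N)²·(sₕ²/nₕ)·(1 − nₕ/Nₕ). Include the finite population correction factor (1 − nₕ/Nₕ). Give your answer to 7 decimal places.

0.0021622

N = 20894; Wₕ = Nₕ/N.
shift 1: (8453/20894)²·0.82²/302·(1 − 302/8453) = 0.0003513980
shift 2: (9946/20894)²·3.56²/1794·(1 − 1794/9946) = 0.0013120398
shift 3: (2495/20894)²·3.78²/351·(1 − 351/2495) = 0.0004988025
Sum = 0.0021622403 → 0.0021622.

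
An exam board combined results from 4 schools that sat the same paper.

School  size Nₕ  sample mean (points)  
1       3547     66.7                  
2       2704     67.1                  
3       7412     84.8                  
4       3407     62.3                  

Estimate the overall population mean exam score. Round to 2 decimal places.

73.74

x̄_st = (Σ Nₕx̄ₕ) / (Σ Nₕ) = (3547·66.7 + 2704·67.1 + 7412·84.8 + 3407·62.3) / 17070
= 1258817 / 17070 = 73.7444... → 73.74.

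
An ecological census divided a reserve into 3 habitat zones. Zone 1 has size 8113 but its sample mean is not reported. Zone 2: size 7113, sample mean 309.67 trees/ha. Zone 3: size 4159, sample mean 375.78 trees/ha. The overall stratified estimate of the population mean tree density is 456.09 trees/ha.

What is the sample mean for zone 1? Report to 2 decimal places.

625.63

Σ Nₕx̄ₕ = N·μ, so 8113·x̄_1 = 19385·456.09 − (7113·309.67 + 4159·375.78).
= 8841304.65 − 3765551.73 = 5075752.92.
x̄_1 = 5075752.92 / 8113 = 625.6321... → 625.63.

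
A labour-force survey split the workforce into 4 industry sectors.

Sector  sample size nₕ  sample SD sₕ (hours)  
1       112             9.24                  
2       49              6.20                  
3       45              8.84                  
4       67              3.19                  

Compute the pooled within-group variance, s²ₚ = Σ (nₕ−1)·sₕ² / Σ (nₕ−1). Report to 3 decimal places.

57.368

Degrees of freedom: 111 + 48 + 44 + 66 = 269.
Σ(nₕ−1)sₕ² = 111·85.3776 + 48·38.44 + 44·78.1456 + 66·10.1761 = 15432.0626.
s²ₚ = 15432.0626 / 269 = 57.36826... → 57.368.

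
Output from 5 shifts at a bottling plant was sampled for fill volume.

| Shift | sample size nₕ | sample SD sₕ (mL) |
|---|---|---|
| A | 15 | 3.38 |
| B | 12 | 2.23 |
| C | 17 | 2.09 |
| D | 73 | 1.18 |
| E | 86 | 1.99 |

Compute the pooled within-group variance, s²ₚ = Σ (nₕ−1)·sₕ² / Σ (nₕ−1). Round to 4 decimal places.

3.6434

Degrees of freedom: 14 + 11 + 16 + 72 + 85 = 198.
Σ(nₕ−1)sₕ² = 14·11.4244 + 11·4.9729 + 16·4.3681 + 72·1.3924 + 85·3.9601 = 721.3944.
s²ₚ = 721.3944 / 198 = 3.643406... → 3.6434.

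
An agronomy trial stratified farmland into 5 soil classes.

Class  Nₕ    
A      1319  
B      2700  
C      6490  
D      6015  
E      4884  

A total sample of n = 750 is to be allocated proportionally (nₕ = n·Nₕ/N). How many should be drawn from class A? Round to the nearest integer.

46

Share of class A = 1319/21408 = 0.06161.
Allocate 750 × 0.06161 = 46.209... → 46.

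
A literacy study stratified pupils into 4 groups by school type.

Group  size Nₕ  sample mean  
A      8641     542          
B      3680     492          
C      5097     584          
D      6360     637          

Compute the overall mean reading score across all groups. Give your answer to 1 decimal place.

x̄_st = (Σ Nₕx̄ₕ) / (Σ Nₕ) = (8641·542 + 3680·492 + 5097·584 + 6360·637) / 23778
= 13521950 / 23778 = 568.675... → 568.7.

568.7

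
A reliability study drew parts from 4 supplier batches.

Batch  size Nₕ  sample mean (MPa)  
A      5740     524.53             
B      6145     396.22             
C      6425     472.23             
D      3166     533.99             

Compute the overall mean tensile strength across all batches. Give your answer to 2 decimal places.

N = 21476; weights Wₕ = Nₕ/N = (0.2673, 0.2861, 0.2992, 0.1474).
x̄_st = Σ Wₕ·x̄ₕ = 0.2673·524.53 + 0.2861·396.22 + 0.2992·472.23 + 0.1474·533.99 ≈ 473.5642...
→ 473.56.

473.56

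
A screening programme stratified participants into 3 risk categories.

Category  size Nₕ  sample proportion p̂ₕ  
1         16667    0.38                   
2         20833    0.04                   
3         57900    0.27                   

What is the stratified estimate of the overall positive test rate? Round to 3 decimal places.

N = 16667 + 20833 + 57900 = 95400.
Overall proportion = Σ (Nₕ/N)·p̂ₕ.
Σ Nₕp̂ₕ = 6333.46 + 833.32 + 15633 = 22799.78.
22799.78 / 95400 = 0.23899... → 0.239.

0.239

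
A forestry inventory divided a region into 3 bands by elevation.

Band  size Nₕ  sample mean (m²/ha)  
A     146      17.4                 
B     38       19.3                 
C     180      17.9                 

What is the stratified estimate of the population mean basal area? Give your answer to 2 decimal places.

N = 364; weights Wₕ = Nₕ/N = (0.4011, 0.1044, 0.4945).
x̄_st = Σ Wₕ·x̄ₕ = 0.4011·17.4 + 0.1044·19.3 + 0.4945·17.9 ≈ 17.8456...
→ 17.85.

17.85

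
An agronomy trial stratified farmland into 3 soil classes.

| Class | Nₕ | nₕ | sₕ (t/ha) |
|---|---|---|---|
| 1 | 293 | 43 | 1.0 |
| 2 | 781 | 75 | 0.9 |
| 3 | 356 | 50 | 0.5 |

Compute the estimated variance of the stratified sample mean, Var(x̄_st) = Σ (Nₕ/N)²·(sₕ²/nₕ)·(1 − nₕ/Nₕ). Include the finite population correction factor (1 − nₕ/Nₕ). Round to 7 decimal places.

N = 1430; Wₕ = Nₕ/N.
class 1: (293/1430)²·1.0²/43·(1 − 43/293) = 0.0008330424
class 2: (781/1430)²·0.9²/75·(1 − 75/781) = 0.0029121076
class 3: (356/1430)²·0.5²/50·(1 − 50/356) = 0.0002663602
Sum = 0.0040115102 → 0.0040115.

0.0040115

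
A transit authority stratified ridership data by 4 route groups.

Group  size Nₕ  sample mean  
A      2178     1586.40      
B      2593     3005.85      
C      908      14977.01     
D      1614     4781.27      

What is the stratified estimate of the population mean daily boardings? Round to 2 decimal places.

4465.30

N = 2178 + 2593 + 908 + 1614 = 7293.
Weight each subgroup mean by Nₕ/N and sum.
Σ Nₕx̄ₕ = 2178·1586.40 + 2593·3005.85 + 908·14977.01 + 1614·4781.27 = 3455179.2 + 7794169.05 + 13599125.08 + 7716969.78 = 32565443.11.
Divide by N: 32565443.11 / 7293 = 4465.3014... → 4465.30.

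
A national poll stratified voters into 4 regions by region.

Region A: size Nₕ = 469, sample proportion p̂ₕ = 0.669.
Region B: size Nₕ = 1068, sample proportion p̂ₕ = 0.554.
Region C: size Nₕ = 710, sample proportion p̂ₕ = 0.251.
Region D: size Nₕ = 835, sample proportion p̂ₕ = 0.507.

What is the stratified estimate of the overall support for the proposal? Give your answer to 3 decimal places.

0.489

N = 469 + 1068 + 710 + 835 = 3082.
Overall proportion = Σ (Nₕ/N)·p̂ₕ.
Σ Nₕp̂ₕ = 313.761 + 591.672 + 178.21 + 423.345 = 1506.988.
1506.988 / 3082 = 0.48896... → 0.489.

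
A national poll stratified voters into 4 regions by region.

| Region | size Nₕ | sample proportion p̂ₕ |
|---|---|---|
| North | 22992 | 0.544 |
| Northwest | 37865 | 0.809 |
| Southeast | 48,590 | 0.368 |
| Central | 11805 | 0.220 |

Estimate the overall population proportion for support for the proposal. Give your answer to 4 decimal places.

0.5247

Wₕ = Nₕ/N with N = 121252: 0.1896, 0.3123, 0.4007, 0.0974.
p̂_st = 0.1896·0.544 + 0.3123·0.809 + 0.4007·0.368 + 0.0974·0.220 ≈ 0.524681... → 0.5247.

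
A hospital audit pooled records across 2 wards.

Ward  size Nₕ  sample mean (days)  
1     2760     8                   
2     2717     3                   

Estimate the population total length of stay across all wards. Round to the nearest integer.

30231

Population total = Σ Nₕ·x̄ₕ (each stratum's size times its mean).
2760·8 + 2717·3 = 22080 + 8151 = 30231.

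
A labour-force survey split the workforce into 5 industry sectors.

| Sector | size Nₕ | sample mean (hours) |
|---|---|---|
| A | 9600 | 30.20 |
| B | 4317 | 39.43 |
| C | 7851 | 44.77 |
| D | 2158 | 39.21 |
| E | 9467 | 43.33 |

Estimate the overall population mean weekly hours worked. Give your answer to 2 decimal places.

N = 33393; weights Wₕ = Nₕ/N = (0.2875, 0.1293, 0.2351, 0.0646, 0.2835).
x̄_st = Σ Wₕ·x̄ₕ = 0.2875·30.20 + 0.1293·39.43 + 0.2351·44.77 + 0.0646·39.21 + 0.2835·43.33 ≈ 39.1234...
→ 39.12.

39.12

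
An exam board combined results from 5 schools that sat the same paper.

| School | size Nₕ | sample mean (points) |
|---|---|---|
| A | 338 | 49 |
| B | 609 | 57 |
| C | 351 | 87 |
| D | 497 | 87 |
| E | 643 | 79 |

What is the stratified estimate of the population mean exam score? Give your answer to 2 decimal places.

N = 2438; weights Wₕ = Nₕ/N = (0.1386, 0.2498, 0.1440, 0.2039, 0.2637).
x̄_st = Σ Wₕ·x̄ₕ = 0.1386·49 + 0.2498·57 + 0.1440·87 + 0.2039·87 + 0.2637·79 ≈ 72.1280...
→ 72.13.

72.13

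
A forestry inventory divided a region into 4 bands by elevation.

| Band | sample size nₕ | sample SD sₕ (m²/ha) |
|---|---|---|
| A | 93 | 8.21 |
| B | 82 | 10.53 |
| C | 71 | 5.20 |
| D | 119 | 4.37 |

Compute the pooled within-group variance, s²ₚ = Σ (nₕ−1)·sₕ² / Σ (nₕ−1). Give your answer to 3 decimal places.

53.542

A: (93−1)·8.21² = 92·67.4041 = 6201.1772
B: (82−1)·10.53² = 81·110.8809 = 8981.3529
C: (71−1)·5.20² = 70·27.04 = 1892.8
D: (119−1)·4.37² = 118·19.0969 = 2253.4342
Numerator = 19328.7643; denominator = Σ(nₕ−1) = 361.
s²ₚ = 19328.7643/361 = 53.54228... → 53.542.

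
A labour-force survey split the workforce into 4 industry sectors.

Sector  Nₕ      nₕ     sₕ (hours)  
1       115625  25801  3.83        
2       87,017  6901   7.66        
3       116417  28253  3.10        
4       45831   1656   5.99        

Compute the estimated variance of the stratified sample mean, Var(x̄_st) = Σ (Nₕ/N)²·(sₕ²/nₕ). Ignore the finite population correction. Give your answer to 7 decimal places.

0.0009171

N = 364890. Term for each stratum: Wₕ²sₕ²/nₕ.
Var(x̄_st) = 0.0000570874 + 0.0004835371 + 0.0000346232 + 0.0003418126 = 0.0009170604 → 0.0009171.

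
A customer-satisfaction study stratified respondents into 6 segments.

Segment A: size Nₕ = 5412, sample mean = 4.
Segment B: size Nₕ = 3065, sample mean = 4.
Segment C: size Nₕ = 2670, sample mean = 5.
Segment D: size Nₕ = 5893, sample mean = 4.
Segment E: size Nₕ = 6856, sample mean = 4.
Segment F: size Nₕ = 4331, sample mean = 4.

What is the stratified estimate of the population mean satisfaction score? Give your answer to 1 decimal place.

x̄_st = (Σ Nₕx̄ₕ) / (Σ Nₕ) = (5412·4 + 3065·4 + 2670·5 + 5893·4 + 6856·4 + 4331·4) / 28227
= 115578 / 28227 = 4.095... → 4.1.

4.1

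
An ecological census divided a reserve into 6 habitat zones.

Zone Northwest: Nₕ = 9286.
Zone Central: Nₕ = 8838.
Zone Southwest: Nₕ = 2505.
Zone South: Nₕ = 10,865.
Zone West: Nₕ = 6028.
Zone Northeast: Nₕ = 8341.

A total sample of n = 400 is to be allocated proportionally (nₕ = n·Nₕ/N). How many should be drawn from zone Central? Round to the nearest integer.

Share of zone Central = 8838/45863 = 0.19270.
Allocate 400 × 0.19270 = 77.082... → 77.

77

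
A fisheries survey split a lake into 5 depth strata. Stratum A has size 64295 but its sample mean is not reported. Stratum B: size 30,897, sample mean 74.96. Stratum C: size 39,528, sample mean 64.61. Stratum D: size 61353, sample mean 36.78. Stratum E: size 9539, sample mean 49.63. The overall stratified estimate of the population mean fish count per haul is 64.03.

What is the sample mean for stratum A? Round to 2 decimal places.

86.56

N = 64295 + 30897 + 39528 + 61353 + 9539 = 205612.
Overall total = μ·N = 64.03·205612 = 13165336.36.
Subtract the known strata: 30897·74.96 + 39528·64.61 + 61353·36.78 + 9539·49.63 = 7599927.11.
Remaining total for stratum A: 13165336.36 − 7599927.11 = 5565409.25.
Divide by its size: 5565409.25 / 64295 = 86.5605... → 86.56.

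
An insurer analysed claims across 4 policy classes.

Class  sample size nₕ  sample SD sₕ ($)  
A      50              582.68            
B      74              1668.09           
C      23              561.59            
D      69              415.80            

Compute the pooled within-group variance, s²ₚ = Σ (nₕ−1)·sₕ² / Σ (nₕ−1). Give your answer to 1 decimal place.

1124790.0

Degrees of freedom: 49 + 73 + 22 + 68 = 212.
Σ(nₕ−1)sₕ² = 49·339515.9824 + 73·2782524.2481 + 22·315383.3281 + 68·172889.64 = 238455481.9871.
s²ₚ = 238455481.9871 / 212 = 1124790.009... → 1124790.0.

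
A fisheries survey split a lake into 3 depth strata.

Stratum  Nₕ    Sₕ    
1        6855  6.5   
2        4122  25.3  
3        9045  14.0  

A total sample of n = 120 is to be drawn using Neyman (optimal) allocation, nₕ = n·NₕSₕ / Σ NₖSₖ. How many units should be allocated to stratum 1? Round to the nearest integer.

Σ NₕSₕ = 6855·6.5 + 4122·25.3 + 9045·14.0 = 275474.1.
Share for 1: 44557.5/275474.1 = 0.16175.
n_1 = 120 × 0.16175 = 19.410... → 19.

19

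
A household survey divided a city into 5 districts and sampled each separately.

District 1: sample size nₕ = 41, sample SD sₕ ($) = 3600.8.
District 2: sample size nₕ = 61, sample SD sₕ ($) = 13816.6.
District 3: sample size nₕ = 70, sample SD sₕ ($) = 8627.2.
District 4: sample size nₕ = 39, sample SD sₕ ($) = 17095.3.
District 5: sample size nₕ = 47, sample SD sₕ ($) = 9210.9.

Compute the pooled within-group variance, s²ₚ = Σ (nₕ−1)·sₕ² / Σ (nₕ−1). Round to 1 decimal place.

Degrees of freedom: 40 + 60 + 69 + 38 + 46 = 253.
Σ(nₕ−1)sₕ² = 40·12965760.64 + 60·190898435.56 + 69·74428579.84 + 38·292249282.09 + 46·84840678.81 = 32116252512.84.
s²ₚ = 32116252512.84 / 253 = 126941709.537... → 126941709.5.

126941709.5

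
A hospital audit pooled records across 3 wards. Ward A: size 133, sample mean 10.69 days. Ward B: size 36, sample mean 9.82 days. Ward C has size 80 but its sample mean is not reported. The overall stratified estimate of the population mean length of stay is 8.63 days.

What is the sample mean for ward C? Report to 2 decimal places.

N = 133 + 36 + 80 = 249.
Overall total = μ·N = 8.63·249 = 2148.87.
Subtract the known strata: 133·10.69 + 36·9.82 = 1775.29.
Remaining total for ward C: 2148.87 − 1775.29 = 373.58.
Divide by its size: 373.58 / 80 = 4.6698... → 4.67.

4.67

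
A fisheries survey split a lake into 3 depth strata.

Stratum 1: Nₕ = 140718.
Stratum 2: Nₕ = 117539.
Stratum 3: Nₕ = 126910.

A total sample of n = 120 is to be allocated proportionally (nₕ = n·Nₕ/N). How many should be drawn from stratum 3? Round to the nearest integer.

Share of stratum 3 = 126910/385167 = 0.32949.
Allocate 120 × 0.32949 = 39.539... → 40.

40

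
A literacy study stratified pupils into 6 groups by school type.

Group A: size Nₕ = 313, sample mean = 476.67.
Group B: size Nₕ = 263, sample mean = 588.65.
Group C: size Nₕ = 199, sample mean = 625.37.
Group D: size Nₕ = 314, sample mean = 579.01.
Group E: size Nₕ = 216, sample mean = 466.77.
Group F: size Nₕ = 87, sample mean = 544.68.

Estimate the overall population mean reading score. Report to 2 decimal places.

544.88

x̄_st = (Σ Nₕx̄ₕ) / (Σ Nₕ) = (313·476.67 + 263·588.65 + 199·625.37 + 314·579.01 + 216·466.77 + 87·544.68) / 1392
= 758479.91 / 1392 = 544.8850... → 544.88.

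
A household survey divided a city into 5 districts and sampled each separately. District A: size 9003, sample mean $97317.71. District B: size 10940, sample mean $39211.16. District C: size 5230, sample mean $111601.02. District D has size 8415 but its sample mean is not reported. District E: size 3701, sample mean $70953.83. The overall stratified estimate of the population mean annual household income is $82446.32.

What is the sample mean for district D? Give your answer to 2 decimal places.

109678.66

N = 9003 + 10940 + 5230 + 8415 + 3701 = 37289.
Overall total = μ·N = 82446.32·37289 = 3074340826.48.
Subtract the known strata: 9003·97317.71 + 10940·39211.16 + 5230·111601.02 + 3701·70953.83 = 2151394892.96.
Remaining total for district D: 3074340826.48 − 2151394892.96 = 922945933.52.
Divide by its size: 922945933.52 / 8415 = 109678.6611... → 109678.66.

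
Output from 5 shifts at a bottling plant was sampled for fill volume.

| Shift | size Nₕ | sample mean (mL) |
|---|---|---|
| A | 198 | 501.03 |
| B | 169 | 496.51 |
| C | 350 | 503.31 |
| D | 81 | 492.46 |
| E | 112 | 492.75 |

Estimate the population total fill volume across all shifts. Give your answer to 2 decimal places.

454349.89

Population total = Σ Nₕ·x̄ₕ (each stratum's size times its mean).
198·501.03 + 169·496.51 + 350·503.31 + 81·492.46 + 112·492.75 = 99203.94 + 83910.19 + 176158.5 + 39889.26 + 55188 = 454349.89.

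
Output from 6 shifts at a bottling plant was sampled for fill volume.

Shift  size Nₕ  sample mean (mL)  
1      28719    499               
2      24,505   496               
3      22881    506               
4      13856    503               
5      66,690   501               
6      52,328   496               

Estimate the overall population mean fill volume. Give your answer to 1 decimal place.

N = 208979; weights Wₕ = Nₕ/N = (0.1374, 0.1173, 0.1095, 0.0663, 0.3191, 0.2504).
x̄_st = Σ Wₕ·x̄ₕ = 0.1374·499 + 0.1173·496 + 0.1095·506 + 0.0663·503 + 0.3191·501 + 0.2504·496 ≈ 499.567...
→ 499.6.

499.6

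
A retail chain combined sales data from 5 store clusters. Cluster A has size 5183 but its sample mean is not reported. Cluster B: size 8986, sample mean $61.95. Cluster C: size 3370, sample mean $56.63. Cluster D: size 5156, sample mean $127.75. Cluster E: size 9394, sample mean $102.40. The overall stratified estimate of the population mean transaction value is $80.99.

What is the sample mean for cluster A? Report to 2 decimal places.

44.52

Σ Nₕx̄ₕ = N·μ, so 5183·x̄_A = 32089·80.99 − (8986·61.95 + 3370·56.63 + 5156·127.75 + 9394·102.40).
= 2598888.11 − 2368150.4 = 230737.71.
x̄_A = 230737.71 / 5183 = 44.5182... → 44.52.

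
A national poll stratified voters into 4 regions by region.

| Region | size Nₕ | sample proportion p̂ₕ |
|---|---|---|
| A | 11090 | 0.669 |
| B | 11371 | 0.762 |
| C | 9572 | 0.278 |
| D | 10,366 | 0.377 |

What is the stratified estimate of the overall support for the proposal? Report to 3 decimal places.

0.534

Wₕ = Nₕ/N with N = 42399: 0.2616, 0.2682, 0.2258, 0.2445.
p̂_st = 0.2616·0.669 + 0.2682·0.762 + 0.2258·0.278 + 0.2445·0.377 ≈ 0.53428... → 0.534.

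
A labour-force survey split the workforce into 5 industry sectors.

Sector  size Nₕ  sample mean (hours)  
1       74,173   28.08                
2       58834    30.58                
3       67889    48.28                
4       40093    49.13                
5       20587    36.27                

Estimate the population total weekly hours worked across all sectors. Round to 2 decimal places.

9876062.06

Population total = Σ Nₕ·x̄ₕ (each stratum's size times its mean).
74173·28.08 + 58834·30.58 + 67889·48.28 + 40093·49.13 + 20587·36.27 = 2082777.84 + 1799143.72 + 3277680.92 + 1969769.09 + 746690.49 = 9876062.06.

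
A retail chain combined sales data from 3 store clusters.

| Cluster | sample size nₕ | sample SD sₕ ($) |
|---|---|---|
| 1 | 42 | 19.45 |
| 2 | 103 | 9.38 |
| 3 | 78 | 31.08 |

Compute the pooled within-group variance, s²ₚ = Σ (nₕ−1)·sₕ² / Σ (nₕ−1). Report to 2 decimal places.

1: (42−1)·19.45² = 41·378.3025 = 15510.4025
2: (103−1)·9.38² = 102·87.9844 = 8974.4088
3: (78−1)·31.08² = 77·965.9664 = 74379.4128
Numerator = 98864.2241; denominator = Σ(nₕ−1) = 220.
s²ₚ = 98864.2241/220 = 449.3828... → 449.38.

449.38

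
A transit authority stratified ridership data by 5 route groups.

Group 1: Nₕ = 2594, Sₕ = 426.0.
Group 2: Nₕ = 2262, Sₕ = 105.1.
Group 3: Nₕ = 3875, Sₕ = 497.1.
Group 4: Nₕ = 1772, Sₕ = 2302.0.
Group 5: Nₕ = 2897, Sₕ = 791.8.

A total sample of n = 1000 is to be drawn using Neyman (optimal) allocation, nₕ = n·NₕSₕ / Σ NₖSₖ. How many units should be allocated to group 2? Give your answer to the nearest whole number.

1: NₕSₕ = 2594·426.0 = 1105044
2: NₕSₕ = 2262·105.1 = 237736.2
3: NₕSₕ = 3875·497.1 = 1926262.5
4: NₕSₕ = 1772·2302.0 = 4079144
5: NₕSₕ = 2897·791.8 = 2293844.6
Σ NₕSₕ = 9642031.3.
n_2 = 1000·237736.2/9642031.3 = 24.656... → 25.

25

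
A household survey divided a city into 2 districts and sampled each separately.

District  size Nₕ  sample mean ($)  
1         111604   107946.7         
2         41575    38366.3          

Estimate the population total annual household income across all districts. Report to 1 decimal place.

13642362429.3

1: 111604·107946.7 = 12047283506.8
2: 41575·38366.3 = 1595078922.5
τ̂ = Σ Nₕx̄ₕ = 13642362429.3.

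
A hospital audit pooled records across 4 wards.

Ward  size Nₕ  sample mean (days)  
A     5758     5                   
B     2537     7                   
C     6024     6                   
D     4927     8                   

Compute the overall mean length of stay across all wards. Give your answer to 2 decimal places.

N = 5758 + 2537 + 6024 + 4927 = 19246.
The stratified mean weights each stratum mean by its population share Nₕ/N.
Σ Nₕx̄ₕ = 5758·5 + 2537·7 + 6024·6 + 4927·8 = 28790 + 17759 + 36144 + 39416 = 122109.
Divide by N: 122109 / 19246 = 6.3446... → 6.34.

6.34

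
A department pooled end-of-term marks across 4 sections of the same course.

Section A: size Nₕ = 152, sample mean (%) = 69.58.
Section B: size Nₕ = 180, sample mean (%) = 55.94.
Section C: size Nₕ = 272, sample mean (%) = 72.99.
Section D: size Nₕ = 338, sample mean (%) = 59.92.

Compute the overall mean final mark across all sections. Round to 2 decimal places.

N = 152 + 180 + 272 + 338 = 942.
The stratified mean weights each stratum mean by its population share Nₕ/N.
Σ Nₕx̄ₕ = 152·69.58 + 180·55.94 + 272·72.99 + 338·59.92 = 10576.16 + 10069.2 + 19853.28 + 20252.96 = 60751.6.
Divide by N: 60751.6 / 942 = 64.4921... → 64.49.

64.49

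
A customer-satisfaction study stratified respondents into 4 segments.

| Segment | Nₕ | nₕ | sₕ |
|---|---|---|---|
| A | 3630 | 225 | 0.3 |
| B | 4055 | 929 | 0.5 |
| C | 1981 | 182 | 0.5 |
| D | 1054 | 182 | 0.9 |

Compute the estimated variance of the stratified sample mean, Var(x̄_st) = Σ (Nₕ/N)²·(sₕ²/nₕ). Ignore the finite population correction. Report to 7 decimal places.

N = 10720; Wₕ = Nₕ/N.
segment A: (3630/10720)²·0.3²/225 = 0.0000458652
segment B: (4055/10720)²·0.5²/929 = 0.0000385049
segment C: (1981/10720)²·0.5²/182 = 0.0000469081
segment D: (1054/10720)²·0.9²/182 = 0.0000430235
Sum = 0.0001743018 → 0.0001743.

0.0001743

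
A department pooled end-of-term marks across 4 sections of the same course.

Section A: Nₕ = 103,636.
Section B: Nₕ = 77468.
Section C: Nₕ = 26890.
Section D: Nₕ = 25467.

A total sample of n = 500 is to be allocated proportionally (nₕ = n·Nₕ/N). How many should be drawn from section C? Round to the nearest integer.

58

Share of section C = 26890/233461 = 0.11518.
Allocate 500 × 0.11518 = 57.590... → 58.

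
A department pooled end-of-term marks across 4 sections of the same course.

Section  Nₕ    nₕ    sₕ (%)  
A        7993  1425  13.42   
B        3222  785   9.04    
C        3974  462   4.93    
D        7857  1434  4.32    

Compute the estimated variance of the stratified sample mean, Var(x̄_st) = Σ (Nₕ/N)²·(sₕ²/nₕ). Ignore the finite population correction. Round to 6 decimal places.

0.020314

N = 23046. Term for each stratum: Wₕ²sₕ²/nₕ.
Var(x̄_st) = 0.015202628 + 0.002034825 + 0.001564287 + 0.001512658 = 0.020314399 → 0.020314.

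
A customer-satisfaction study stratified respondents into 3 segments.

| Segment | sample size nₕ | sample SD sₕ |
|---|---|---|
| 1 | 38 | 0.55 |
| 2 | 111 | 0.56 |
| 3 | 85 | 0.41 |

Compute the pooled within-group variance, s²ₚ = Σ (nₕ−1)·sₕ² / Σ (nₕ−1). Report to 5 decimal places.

0.25891

1: (38−1)·0.55² = 37·0.3025 = 11.1925
2: (111−1)·0.56² = 110·0.3136 = 34.496
3: (85−1)·0.41² = 84·0.1681 = 14.1204
Numerator = 59.8089; denominator = Σ(nₕ−1) = 231.
s²ₚ = 59.8089/231 = 0.2589130... → 0.25891.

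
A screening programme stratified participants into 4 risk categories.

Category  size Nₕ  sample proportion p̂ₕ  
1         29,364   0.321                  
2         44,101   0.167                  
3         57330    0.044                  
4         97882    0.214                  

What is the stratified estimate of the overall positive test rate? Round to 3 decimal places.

0.176

N = 29364 + 44101 + 57330 + 97882 = 228677.
Overall proportion = Σ (Nₕ/N)·p̂ₕ.
Σ Nₕp̂ₕ = 9425.844 + 7364.867 + 2522.52 + 20946.748 = 40259.979.
40259.979 / 228677 = 0.17606... → 0.176.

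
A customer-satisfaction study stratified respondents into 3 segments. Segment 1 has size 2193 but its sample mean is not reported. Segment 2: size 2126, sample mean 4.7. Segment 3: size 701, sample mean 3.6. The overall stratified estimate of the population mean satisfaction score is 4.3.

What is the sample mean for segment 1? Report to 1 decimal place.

Σ Nₕx̄ₕ = N·μ, so 2193·x̄_1 = 5020·4.3 − (2126·4.7 + 701·3.6).
= 21586 − 12515.8 = 9070.2.
x̄_1 = 9070.2 / 2193 = 4.136... → 4.1.

4.1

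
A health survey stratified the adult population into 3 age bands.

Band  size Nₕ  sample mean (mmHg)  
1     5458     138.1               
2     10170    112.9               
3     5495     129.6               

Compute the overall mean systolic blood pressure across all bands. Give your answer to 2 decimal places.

N = 5458 + 10170 + 5495 = 21123.
Weight each subgroup mean by Nₕ/N and sum.
Σ Nₕx̄ₕ = 5458·138.1 + 10170·112.9 + 5495·129.6 = 753749.8 + 1148193 + 712152 = 2614094.8.
Divide by N: 2614094.8 / 21123 = 123.7558... → 123.76.

123.76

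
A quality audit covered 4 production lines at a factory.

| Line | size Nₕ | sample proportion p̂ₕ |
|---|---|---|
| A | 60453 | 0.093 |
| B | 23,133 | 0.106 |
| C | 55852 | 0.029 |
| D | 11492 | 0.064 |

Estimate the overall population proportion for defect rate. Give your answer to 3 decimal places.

N = 60453 + 23133 + 55852 + 11492 = 150930.
Overall proportion = Σ (Nₕ/N)·p̂ₕ.
Σ Nₕp̂ₕ = 5622.129 + 2452.098 + 1619.708 + 735.488 = 10429.423.
10429.423 / 150930 = 0.06910... → 0.069.

0.069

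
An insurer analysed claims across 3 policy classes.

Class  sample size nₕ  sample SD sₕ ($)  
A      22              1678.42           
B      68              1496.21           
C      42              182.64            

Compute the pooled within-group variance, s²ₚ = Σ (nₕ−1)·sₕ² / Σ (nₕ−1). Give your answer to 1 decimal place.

Degrees of freedom: 21 + 67 + 41 = 129.
Σ(nₕ−1)sₕ² = 21·2817093.6964 + 67·2238644.3641 + 41·33357.3696 = 210515792.1727.
s²ₚ = 210515792.1727 / 129 = 1631905.366... → 1631905.4.

1631905.4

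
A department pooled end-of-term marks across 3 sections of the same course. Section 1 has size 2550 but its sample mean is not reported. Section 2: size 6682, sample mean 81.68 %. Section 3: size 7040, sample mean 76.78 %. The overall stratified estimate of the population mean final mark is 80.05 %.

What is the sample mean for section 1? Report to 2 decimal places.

84.81

N = 2550 + 6682 + 7040 = 16272.
Overall total = μ·N = 80.05·16272 = 1302573.6.
Subtract the known strata: 6682·81.68 + 7040·76.78 = 1086316.96.
Remaining total for section 1: 1302573.6 − 1086316.96 = 216256.64.
Divide by its size: 216256.64 / 2550 = 84.8065... → 84.81.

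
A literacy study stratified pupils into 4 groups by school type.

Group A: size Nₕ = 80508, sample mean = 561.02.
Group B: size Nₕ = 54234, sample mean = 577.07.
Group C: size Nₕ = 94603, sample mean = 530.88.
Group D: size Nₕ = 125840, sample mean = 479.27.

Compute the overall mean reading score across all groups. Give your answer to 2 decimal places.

x̄_st = (Σ Nₕx̄ₕ) / (Σ Nₕ) = (80508·561.02 + 54234·577.07 + 94603·530.88 + 125840·479.27) / 355185
= 186997589.98 / 355185 = 526.4794... → 526.48.

526.48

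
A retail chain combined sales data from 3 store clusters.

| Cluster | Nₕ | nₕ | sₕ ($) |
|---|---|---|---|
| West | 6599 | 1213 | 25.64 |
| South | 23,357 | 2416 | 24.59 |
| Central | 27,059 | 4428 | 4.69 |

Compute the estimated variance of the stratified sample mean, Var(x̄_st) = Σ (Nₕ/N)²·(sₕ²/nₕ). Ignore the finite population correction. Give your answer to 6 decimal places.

0.050382

N = 57015; Wₕ = Nₕ/N.
cluster West: (6599/57015)²·25.64²/1213 = 0.007260278
cluster South: (23357/57015)²·24.59²/2416 = 0.042002582
cluster Central: (27059/57015)²·4.69²/4428 = 0.001118879
Sum = 0.050381740 → 0.050382.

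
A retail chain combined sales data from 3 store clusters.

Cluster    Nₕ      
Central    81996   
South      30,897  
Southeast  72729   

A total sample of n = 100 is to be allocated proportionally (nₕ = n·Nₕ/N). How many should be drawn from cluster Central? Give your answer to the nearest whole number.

N = 81996 + 30897 + 72729 = 185622.
n_Central = 100·81996/185622 = 44.174... → 44.

44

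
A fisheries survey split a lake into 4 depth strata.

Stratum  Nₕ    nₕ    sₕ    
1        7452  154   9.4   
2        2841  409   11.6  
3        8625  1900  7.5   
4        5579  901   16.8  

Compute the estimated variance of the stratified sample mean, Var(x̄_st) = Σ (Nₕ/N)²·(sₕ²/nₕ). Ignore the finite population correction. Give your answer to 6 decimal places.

0.077437

N = 24497; Wₕ = Nₕ/N.
stratum 1: (7452/24497)²·9.4²/154 = 0.053095153
stratum 2: (2841/24497)²·11.6²/409 = 0.004424960
stratum 3: (8625/24497)²·7.5²/1900 = 0.003669960
stratum 4: (5579/24497)²·16.8²/901 = 0.016247281
Sum = 0.077437354 → 0.077437.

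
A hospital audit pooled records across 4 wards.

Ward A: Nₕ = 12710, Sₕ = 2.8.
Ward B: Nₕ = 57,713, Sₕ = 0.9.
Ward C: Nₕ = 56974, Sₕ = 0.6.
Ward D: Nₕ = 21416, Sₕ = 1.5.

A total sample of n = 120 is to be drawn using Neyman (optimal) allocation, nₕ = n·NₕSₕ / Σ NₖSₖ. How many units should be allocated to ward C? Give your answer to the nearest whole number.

A: NₕSₕ = 12710·2.8 = 35588
B: NₕSₕ = 57713·0.9 = 51941.7
C: NₕSₕ = 56974·0.6 = 34184.4
D: NₕSₕ = 21416·1.5 = 32124
Σ NₕSₕ = 153838.1.
n_C = 120·34184.4/153838.1 = 26.665... → 27.

27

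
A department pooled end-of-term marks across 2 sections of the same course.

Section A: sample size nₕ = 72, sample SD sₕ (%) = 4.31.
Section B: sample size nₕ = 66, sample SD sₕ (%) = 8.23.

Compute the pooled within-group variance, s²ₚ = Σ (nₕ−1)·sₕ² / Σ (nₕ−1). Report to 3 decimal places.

A: (72−1)·4.31² = 71·18.5761 = 1318.9031
B: (66−1)·8.23² = 65·67.7329 = 4402.6385
Numerator = 5721.5416; denominator = Σ(nₕ−1) = 136.
s²ₚ = 5721.5416/136 = 42.07016... → 42.070.

42.070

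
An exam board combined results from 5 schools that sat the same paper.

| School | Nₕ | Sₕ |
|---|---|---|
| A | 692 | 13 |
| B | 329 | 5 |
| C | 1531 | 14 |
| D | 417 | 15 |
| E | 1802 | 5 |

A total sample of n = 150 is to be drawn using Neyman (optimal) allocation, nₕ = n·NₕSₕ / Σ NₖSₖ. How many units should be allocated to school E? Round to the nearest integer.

29

Σ NₕSₕ = 692·13 + 329·5 + 1531·14 + 417·15 + 1802·5 = 47340.
Share for E: 9010/47340 = 0.19033.
n_E = 150 × 0.19033 = 28.549... → 29.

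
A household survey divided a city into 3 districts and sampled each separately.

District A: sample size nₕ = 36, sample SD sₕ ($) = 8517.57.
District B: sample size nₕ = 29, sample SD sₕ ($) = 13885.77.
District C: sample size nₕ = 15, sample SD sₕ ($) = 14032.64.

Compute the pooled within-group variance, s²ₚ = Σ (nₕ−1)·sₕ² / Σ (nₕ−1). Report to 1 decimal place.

A: (36−1)·8517.57² = 35·72548998.7049 = 2539214954.6715
B: (29−1)·13885.77² = 28·192814608.4929 = 5398809037.8012
C: (15−1)·14032.64² = 14·196914985.3696 = 2756809795.1744
Numerator = 10694833787.6471; denominator = Σ(nₕ−1) = 77.
s²ₚ = 10694833787.6471/77 = 138893945.294... → 138893945.3.

138893945.3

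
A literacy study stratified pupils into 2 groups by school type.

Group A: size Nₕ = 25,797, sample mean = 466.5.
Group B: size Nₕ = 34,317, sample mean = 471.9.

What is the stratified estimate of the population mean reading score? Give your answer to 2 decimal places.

N = 60114; weights Wₕ = Nₕ/N = (0.4291, 0.5709).
x̄_st = Σ Wₕ·x̄ₕ = 0.4291·466.5 + 0.5709·471.9 ≈ 469.5827...
→ 469.58.

469.58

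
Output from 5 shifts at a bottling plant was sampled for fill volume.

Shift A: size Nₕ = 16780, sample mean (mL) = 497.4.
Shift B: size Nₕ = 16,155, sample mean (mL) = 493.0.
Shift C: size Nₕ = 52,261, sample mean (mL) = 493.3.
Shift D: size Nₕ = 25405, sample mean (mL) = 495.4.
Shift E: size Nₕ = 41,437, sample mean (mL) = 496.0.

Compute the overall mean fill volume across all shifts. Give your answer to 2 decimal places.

N = 152038; weights Wₕ = Nₕ/N = (0.1104, 0.1063, 0.3437, 0.1671, 0.2725).
x̄_st = Σ Wₕ·x̄ₕ = 0.1104·497.4 + 0.1063·493.0 + 0.3437·493.3 + 0.1671·495.4 + 0.2725·496.0 ≈ 494.8074...
→ 494.81.

494.81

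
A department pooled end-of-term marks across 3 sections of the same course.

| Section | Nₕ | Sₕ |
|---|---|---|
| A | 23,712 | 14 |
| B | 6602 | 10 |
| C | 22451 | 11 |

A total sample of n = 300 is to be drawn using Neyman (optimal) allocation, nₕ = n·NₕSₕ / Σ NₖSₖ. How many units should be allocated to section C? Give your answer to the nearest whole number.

A: NₕSₕ = 23712·14 = 331968
B: NₕSₕ = 6602·10 = 66020
C: NₕSₕ = 22451·11 = 246961
Σ NₕSₕ = 644949.
n_C = 300·246961/644949 = 114.875... → 115.

115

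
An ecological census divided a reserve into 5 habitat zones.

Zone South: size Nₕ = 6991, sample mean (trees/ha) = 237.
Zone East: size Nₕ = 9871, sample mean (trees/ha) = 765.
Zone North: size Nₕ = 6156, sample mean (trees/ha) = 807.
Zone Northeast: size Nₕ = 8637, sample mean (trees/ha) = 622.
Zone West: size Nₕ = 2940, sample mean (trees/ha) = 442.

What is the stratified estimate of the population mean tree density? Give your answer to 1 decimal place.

602.6

N = 34595; weights Wₕ = Nₕ/N = (0.2021, 0.2853, 0.1779, 0.2497, 0.0850).
x̄_st = Σ Wₕ·x̄ₕ = 0.2021·237 + 0.2853·765 + 0.1779·807 + 0.2497·622 + 0.0850·442 ≈ 602.624...
→ 602.6.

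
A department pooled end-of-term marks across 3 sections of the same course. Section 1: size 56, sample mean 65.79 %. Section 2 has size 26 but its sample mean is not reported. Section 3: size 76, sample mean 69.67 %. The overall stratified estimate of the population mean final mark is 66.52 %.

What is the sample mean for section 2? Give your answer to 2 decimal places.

N = 56 + 26 + 76 = 158.
Overall total = μ·N = 66.52·158 = 10510.16.
Subtract the known strata: 56·65.79 + 76·69.67 = 8979.16.
Remaining total for section 2: 10510.16 − 8979.16 = 1531.
Divide by its size: 1531 / 26 = 58.8846... → 58.88.

58.88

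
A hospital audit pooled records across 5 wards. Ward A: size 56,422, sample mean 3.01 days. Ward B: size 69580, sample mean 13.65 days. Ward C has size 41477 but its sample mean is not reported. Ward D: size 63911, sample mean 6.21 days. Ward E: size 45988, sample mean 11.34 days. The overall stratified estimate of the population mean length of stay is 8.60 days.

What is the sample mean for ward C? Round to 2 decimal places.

8.38

N = 56422 + 69580 + 41477 + 63911 + 45988 = 277378.
Overall total = μ·N = 8.60·277378 = 2385450.8.
Subtract the known strata: 56422·3.01 + 69580·13.65 + 63911·6.21 + 45988·11.34 = 2037988.45.
Remaining total for ward C: 2385450.8 − 2037988.45 = 347462.35.
Divide by its size: 347462.35 / 41477 = 8.3772... → 8.38.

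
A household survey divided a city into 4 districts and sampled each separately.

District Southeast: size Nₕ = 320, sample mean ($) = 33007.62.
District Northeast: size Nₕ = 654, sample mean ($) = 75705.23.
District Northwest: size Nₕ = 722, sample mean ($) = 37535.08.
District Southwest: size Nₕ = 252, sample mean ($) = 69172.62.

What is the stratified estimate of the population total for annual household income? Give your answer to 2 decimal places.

104605486.82

Southeast: 320·33007.62 = 10562438.4
Northeast: 654·75705.23 = 49511220.42
Northwest: 722·37535.08 = 27100327.76
Southwest: 252·69172.62 = 17431500.24
τ̂ = Σ Nₕx̄ₕ = 104605486.82.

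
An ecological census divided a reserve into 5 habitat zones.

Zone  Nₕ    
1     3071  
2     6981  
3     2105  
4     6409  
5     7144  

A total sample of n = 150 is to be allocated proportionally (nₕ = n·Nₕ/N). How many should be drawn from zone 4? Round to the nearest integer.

37

N = 3071 + 6981 + 2105 + 6409 + 7144 = 25710.
n_4 = 150·6409/25710 = 37.392... → 37.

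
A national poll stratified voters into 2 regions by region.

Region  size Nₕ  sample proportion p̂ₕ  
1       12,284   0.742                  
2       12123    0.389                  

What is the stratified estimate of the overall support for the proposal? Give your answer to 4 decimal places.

N = 12284 + 12123 = 24407.
Overall proportion = Σ (Nₕ/N)·p̂ₕ.
Σ Nₕp̂ₕ = 9114.728 + 4715.847 = 13830.575.
13830.575 / 24407 = 0.566664... → 0.5667.

0.5667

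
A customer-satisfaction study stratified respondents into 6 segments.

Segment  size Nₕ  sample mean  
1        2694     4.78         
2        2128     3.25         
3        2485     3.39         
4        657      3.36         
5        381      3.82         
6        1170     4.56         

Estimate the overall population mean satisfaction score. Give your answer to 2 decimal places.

N = 9515; weights Wₕ = Nₕ/N = (0.2831, 0.2236, 0.2612, 0.0690, 0.0400, 0.1230).
x̄_st = Σ Wₕ·x̄ₕ = 0.2831·4.78 + 0.2236·3.25 + 0.2612·3.39 + 0.0690·3.36 + 0.0400·3.82 + 0.1230·4.56 ≈ 3.9113...
→ 3.91.

3.91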